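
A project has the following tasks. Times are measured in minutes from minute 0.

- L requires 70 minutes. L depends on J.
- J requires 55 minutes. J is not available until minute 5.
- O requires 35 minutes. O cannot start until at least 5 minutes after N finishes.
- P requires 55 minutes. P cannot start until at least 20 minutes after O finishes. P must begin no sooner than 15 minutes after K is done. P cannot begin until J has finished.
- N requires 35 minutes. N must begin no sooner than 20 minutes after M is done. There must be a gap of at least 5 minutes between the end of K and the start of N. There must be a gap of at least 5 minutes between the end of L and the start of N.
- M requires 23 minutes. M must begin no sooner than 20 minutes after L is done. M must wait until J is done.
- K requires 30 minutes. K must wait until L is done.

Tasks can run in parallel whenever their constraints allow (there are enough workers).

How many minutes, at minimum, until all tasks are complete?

After its own release at minute 5, J can start at minute 5 and finishes at minute 60.
L waits on J (finishes minute 60), so it starts at minute 60 and finishes at 60 + 70 = minute 130.
M has to wait for L (finishes minute 130, plus 20-minute gap → minute 150); J (finishes minute 60). The latest of these is minute 150, so M runs minute 150 to 150 + 23 = minute 173.
K cannot begin until L (finishes minute 130). It runs from minute 130 to 130 + 30 = minute 160.
For N: M (finishes minute 173, plus 20-minute gap → minute 193); K (finishes minute 160, plus 5-minute gap → minute 165); L (finishes minute 130, plus 5-minute gap → minute 135). Taking the maximum gives a start of minute 193, and it finishes at 193 + 35 = minute 228.
O cannot begin until N (finishes minute 228, plus 5-minute gap → minute 233). It runs from minute 233 to 233 + 35 = minute 268.
P cannot start until O (finishes minute 268, plus 20-minute gap → minute 288); K (finishes minute 160, plus 15-minute gap → minute 175); J (finishes minute 60). The controlling bound is minute 288, so P finishes at 288 + 55 = minute 343.
All tasks are finished once the last one completes. Finish times: J at 60, K at 160, L at 130, M at 173, N at 228, O at 268, P at 343. The latest is minute 343.

343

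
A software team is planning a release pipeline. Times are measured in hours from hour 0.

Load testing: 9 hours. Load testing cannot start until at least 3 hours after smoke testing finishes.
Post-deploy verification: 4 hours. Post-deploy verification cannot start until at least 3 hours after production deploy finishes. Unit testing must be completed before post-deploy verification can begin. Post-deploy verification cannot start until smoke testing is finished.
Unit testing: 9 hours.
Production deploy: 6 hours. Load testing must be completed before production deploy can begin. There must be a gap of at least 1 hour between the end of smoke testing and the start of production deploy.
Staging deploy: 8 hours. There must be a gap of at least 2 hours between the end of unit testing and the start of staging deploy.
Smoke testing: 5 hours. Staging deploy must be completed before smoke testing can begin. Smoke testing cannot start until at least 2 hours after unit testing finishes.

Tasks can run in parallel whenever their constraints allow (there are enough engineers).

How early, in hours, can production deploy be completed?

Nothing blocks unit testing, so it runs from hour 0 to hour 9.
Staging deploy cannot begin until unit testing (finishes hour 9, plus 2-hour gap → hour 11). It runs from hour 11 to 11 + 8 = hour 19.
For smoke testing: staging deploy (finishes hour 19); unit testing (finishes hour 9, plus 2-hour gap → hour 11). Taking the maximum gives a start of hour 19, and it finishes at 19 + 5 = hour 24.
Load testing waits on smoke testing (finishes hour 24, plus 3-hour gap → hour 27), so it starts at hour 27 and finishes at 27 + 9 = hour 36.
For production deploy: load testing (finishes hour 36); smoke testing (finishes hour 24, plus 1-hour gap → hour 25). Taking the maximum gives a start of hour 36, and it finishes at 36 + 6 = hour 42.

42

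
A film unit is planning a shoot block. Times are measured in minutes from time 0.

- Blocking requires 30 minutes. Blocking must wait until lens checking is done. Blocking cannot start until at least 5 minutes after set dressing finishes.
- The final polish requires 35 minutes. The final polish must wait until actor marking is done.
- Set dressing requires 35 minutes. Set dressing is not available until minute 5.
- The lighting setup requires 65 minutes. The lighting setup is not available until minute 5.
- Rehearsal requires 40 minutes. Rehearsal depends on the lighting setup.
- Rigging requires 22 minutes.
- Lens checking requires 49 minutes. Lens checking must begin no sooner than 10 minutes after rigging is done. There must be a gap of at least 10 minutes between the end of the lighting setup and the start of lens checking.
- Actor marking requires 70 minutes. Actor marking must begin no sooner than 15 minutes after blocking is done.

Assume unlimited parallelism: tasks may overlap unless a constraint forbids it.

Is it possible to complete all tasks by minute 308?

After its own release at minute 5, the lighting setup can start at minute 5 and finishes at minute 70.
Rehearsal waits on the lighting setup (finishes minute 70), so it starts at minute 70 and finishes at 70 + 40 = minute 110.
After its own release at minute 5, set dressing can start at minute 5 and finishes at minute 40.
Rigging can start immediately at minute 0; it finishes at minute 22.
Lens checking needs all of rigging (finishes minute 22, plus 10-minute gap → minute 32); the lighting setup (finishes minute 70, plus 10-minute gap → minute 80). That puts its earliest start at minute 80; it finishes at 80 + 49 = minute 129.
For blocking: lens checking (finishes minute 129); set dressing (finishes minute 40, plus 5-minute gap → minute 45). Taking the maximum gives a start of minute 129, and it finishes at 129 + 30 = minute 159.
After blocking (finishes minute 159, plus 15-minute gap → minute 174), actor marking can start at minute 174 and finishes at minute 244.
The final polish waits on actor marking (finishes minute 244), so it starts at minute 244 and finishes at 244 + 35 = minute 279.
Every task is finished by minute 279, which is no later than the deadline of 308, so the schedule is feasible.

Yes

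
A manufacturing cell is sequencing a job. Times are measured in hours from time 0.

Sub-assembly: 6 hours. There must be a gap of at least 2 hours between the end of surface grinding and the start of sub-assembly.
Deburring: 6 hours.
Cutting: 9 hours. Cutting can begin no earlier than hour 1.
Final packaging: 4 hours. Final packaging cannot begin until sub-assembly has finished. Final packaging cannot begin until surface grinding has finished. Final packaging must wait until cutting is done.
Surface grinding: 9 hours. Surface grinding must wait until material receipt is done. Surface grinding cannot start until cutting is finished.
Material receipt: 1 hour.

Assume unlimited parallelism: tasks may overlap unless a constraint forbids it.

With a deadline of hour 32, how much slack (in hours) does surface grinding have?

After its own release at hour 1, cutting can start at hour 1 and finishes at hour 10.
Nothing blocks material receipt, so it runs from hour 0 to hour 1.
For surface grinding: material receipt (finishes hour 1); cutting (finishes hour 10). Taking the maximum gives a start of hour 10, and it finishes at 10 + 9 = hour 19.

Working backward from the deadline:
Nothing follows final packaging; the deadline of hour 32 is its only limit. It must start by 32 − 4 = hour 28.
Sub-assembly must finish before final packaging (must start by hour 28). With a 6-hour duration, sub-assembly must start by 28 − 6 = hour 22.
Surface grinding has several dependents: sub-assembly (must start by hour 22, minus 2-hour gap → hour 20); final packaging (must start by hour 28). The earliest of those limits is hour 20, so surface grinding must start by 20 − 9 = hour 11.
So surface grinding can start as early as hour 10 and as late as hour 11, giving 11 − 10 = 1 hour of slack.

1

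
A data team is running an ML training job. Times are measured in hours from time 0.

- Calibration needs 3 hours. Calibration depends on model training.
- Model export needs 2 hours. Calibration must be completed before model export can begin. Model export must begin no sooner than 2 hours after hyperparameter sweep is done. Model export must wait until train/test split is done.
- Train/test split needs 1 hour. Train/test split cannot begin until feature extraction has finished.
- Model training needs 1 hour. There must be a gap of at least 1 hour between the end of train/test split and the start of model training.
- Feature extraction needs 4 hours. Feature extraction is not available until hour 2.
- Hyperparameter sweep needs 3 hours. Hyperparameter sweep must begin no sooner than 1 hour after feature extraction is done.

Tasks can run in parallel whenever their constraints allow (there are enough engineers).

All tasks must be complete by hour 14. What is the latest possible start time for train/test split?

Model export has no dependents, so it just needs to finish by hour 14. Starting by 14 − 2 = hour 12 achieves that.
Calibration feeds into model export (must start by hour 12); so calibration must finish by hour 12 and therefore start by hour 9.
Model training feeds into calibration (must start by hour 9); so model training must finish by hour 9 and therefore start by hour 8.
Train/test split must finish in time for model training (must start by hour 8, minus 1-hour gap → hour 7); model export (must start by hour 12). The tightest is hour 7, so train/test split must start by 7 − 1 = hour 6.

6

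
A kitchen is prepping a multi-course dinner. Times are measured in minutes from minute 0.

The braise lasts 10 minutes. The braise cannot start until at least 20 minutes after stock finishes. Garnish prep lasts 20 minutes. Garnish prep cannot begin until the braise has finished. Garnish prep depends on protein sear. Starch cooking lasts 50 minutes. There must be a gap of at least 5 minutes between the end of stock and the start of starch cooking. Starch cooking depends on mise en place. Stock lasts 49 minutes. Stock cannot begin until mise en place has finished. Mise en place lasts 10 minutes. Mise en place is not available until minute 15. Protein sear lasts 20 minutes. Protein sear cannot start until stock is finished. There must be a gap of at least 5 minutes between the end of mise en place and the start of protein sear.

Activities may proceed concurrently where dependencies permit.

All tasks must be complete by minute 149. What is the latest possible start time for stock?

45

Garnish prep has no dependents, so it just needs to finish by minute 149. Starting by 149 − 20 = minute 129 achieves that.
Since garnish prep (must start by minute 129) depends on it, the braise must finish by minute 129. Backing off its 10-minute duration gives a latest start of minute 119.
Protein sear feeds into garnish prep (must start by minute 129); so protein sear must finish by minute 129 and therefore start by minute 109.
Nothing follows starch cooking; the deadline of minute 149 is its only limit. It must start by 149 − 50 = minute 99.
Stock feeds the braise (must start by minute 119, minus 20-minute gap → minute 99); protein sear (must start by minute 109); starch cooking (must start by minute 99, minus 5-minute gap → minute 94). Taking the minimum, stock must finish by minute 94 and start by 94 − 49 = minute 45.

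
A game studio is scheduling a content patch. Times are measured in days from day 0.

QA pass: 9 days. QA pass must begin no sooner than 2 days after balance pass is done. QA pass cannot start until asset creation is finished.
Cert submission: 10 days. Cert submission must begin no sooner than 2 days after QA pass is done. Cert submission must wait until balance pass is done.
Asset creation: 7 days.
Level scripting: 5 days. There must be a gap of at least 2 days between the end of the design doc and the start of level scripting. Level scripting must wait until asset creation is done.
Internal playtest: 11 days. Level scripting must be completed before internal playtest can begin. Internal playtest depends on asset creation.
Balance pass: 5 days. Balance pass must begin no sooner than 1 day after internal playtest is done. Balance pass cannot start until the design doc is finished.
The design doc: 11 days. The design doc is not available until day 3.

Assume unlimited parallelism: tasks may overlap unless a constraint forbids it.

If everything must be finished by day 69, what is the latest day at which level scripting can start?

24

Cert submission must finish by day 69; it takes 10 days, so it must start by 69 − 10 = day 59.
Since cert submission (must start by day 59, minus 2-day gap → day 57) depends on it, QA pass must finish by day 57. Backing off its 9-day duration gives a latest start of day 48.
For balance pass: QA pass (must start by day 48, minus 2-day gap → day 46); cert submission (must start by day 59). The most restrictive is day 46; with a 5-day duration, balance pass must start by day 41.
Internal playtest has to be done before balance pass (must start by day 41, minus 1-day gap → day 40). That means finishing by day 40, i.e. starting by 40 − 11 = day 29.
Level scripting must finish before internal playtest (must start by day 29). With a 5-day duration, level scripting must start by 29 − 5 = day 24.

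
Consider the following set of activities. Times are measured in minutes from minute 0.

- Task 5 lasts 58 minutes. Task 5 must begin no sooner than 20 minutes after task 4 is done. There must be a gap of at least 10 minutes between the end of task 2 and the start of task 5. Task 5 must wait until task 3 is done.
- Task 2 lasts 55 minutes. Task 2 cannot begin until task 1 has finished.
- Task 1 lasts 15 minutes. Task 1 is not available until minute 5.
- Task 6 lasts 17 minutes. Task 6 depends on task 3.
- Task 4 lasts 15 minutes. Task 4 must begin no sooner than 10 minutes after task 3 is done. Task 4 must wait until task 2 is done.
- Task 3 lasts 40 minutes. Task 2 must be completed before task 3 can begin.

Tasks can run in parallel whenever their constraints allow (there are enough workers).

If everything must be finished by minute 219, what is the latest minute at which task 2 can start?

21

Task 5 must finish by minute 219; it takes 58 minutes, so it must start by 219 − 58 = minute 161.
Since task 5 (must start by minute 161, minus 20-minute gap → minute 141) depends on it, task 4 must finish by minute 141. Backing off its 15-minute duration gives a latest start of minute 126.
To finish by minute 219, task 6 (duration 17) must start no later than minute 202.
For task 3: task 4 (must start by minute 126, minus 10-minute gap → minute 116); task 5 (must start by minute 161); task 6 (must start by minute 202). The most restrictive is minute 116; with a 40-minute duration, task 3 must start by minute 76.
Task 2 feeds task 3 (must start by minute 76); task 4 (must start by minute 126); task 5 (must start by minute 161, minus 10-minute gap → minute 151). Taking the minimum, task 2 must finish by minute 76 and start by 76 − 55 = minute 21.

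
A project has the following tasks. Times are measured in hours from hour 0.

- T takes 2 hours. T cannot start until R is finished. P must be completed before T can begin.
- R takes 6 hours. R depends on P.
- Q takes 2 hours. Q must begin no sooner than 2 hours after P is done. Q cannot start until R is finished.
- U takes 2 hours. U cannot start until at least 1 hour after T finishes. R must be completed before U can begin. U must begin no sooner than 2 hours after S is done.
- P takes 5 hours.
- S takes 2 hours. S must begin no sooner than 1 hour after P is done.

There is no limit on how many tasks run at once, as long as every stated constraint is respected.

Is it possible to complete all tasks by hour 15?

Nothing blocks P, so it runs from hour 0 to hour 5.
S waits on P (finishes hour 5, plus 1-hour gap → hour 6), so it starts at hour 6 and finishes at 6 + 2 = hour 8.
After P (finishes hour 5), R can start at hour 5 and finishes at hour 11.
T has to wait for R (finishes hour 11); P (finishes hour 5). The latest of these is hour 11, so T runs hour 11 to 11 + 2 = hour 13.
U has to wait for T (finishes hour 13, plus 1-hour gap → hour 14); R (finishes hour 11); S (finishes hour 8, plus 2-hour gap → hour 10). The latest of these is hour 14, so U runs hour 14 to 14 + 2 = hour 16.
Q has to wait for P (finishes hour 5, plus 2-hour gap → hour 7); R (finishes hour 11). The latest of these is hour 11, so Q runs hour 11 to 11 + 2 = hour 13.
The earliest everything can be done is hour 16, which is after the deadline of 15, so it is not possible.

No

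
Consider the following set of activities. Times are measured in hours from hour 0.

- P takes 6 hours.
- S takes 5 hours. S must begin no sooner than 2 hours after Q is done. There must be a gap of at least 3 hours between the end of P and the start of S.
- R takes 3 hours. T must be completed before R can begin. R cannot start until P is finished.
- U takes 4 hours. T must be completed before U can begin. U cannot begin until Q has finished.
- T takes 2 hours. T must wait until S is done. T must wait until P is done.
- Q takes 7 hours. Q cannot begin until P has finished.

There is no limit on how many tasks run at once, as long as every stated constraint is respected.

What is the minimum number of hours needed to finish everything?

26

P can start immediately at hour 0; it finishes at hour 6.
Q waits on P (finishes hour 6), so it starts at hour 6 and finishes at 6 + 7 = hour 13.
For S: Q (finishes hour 13, plus 2-hour gap → hour 15); P (finishes hour 6, plus 3-hour gap → hour 9). Taking the maximum gives a start of hour 15, and it finishes at 15 + 5 = hour 20.
T cannot start until S (finishes hour 20); P (finishes hour 6). The controlling bound is hour 20, so T finishes at 20 + 2 = hour 22.
For U: T (finishes hour 22); Q (finishes hour 13). Taking the maximum gives a start of hour 22, and it finishes at 22 + 4 = hour 26.
R cannot start until T (finishes hour 22); P (finishes hour 6). The controlling bound is hour 22, so R finishes at 22 + 3 = hour 25.
All tasks are finished once the last one completes. Finish times: P at 6, Q at 13, R at 25, S at 20, T at 22, U at 26. The latest is hour 26.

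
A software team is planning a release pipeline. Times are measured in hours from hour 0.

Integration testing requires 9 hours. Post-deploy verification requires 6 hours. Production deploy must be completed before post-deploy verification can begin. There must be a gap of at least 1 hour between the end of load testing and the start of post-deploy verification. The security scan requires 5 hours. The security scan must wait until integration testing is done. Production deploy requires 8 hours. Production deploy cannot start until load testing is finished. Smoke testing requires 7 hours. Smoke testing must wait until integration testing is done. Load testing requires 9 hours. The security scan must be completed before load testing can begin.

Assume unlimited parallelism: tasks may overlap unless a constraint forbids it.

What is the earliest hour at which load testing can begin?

Integration testing has no prerequisites, so it starts at hour 0 and finishes at hour 9.
The security scan cannot begin until integration testing (finishes hour 9). It runs from hour 9 to 9 + 5 = hour 14.
Load testing waits on the security scan (finishes hour 14), so the earliest it can start is hour 14.

14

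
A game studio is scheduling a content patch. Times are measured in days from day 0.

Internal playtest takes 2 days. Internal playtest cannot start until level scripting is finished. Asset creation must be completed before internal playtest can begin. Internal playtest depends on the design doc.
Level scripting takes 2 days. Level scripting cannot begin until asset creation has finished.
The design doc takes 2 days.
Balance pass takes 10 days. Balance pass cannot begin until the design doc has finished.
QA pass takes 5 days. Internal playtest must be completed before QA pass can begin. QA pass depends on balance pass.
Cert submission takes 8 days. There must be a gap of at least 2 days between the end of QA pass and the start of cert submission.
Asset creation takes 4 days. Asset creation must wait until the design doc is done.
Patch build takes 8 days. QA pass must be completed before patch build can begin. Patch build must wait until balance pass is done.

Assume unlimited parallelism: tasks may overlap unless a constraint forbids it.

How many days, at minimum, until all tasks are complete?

The design doc can start immediately at day 0; it finishes at day 2.
Balance pass cannot begin until the design doc (finishes day 2). It runs from day 2 to 2 + 10 = day 12.
After the design doc (finishes day 2), asset creation can start at day 2 and finishes at day 6.
After asset creation (finishes day 6), level scripting can start at day 6 and finishes at day 8.
Internal playtest needs all of level scripting (finishes day 8); asset creation (finishes day 6); the design doc (finishes day 2). That puts its earliest start at day 8; it finishes at 8 + 2 = day 10.
For QA pass: internal playtest (finishes day 10); balance pass (finishes day 12). Taking the maximum gives a start of day 12, and it finishes at 12 + 5 = day 17.
Patch build has to wait for QA pass (finishes day 17); balance pass (finishes day 12). The latest of these is day 17, so patch build runs day 17 to 17 + 8 = day 25.
Cert submission cannot begin until QA pass (finishes day 17, plus 2-day gap → day 19). It runs from day 19 to 19 + 8 = day 27.
All tasks are finished once the last one completes. Finish times: The design doc at 2, Asset creation at 6, Level scripting at 8, Internal playtest at 10, Balance pass at 12, QA pass at 17, Cert submission at 27, Patch build at 25. The latest is day 27.

27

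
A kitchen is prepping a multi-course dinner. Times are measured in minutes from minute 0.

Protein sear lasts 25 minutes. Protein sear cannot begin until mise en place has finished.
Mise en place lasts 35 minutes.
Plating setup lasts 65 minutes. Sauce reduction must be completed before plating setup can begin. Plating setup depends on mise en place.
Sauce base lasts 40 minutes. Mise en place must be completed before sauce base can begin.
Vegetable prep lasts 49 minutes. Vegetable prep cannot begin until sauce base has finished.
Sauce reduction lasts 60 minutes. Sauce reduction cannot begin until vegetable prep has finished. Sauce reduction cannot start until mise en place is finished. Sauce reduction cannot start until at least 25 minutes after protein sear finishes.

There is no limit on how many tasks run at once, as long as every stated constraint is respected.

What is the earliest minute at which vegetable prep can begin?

75

Mise en place has no prerequisites, so it starts at minute 0 and finishes at minute 35.
Sauce base waits on mise en place (finishes minute 35), so it starts at minute 35 and finishes at 35 + 40 = minute 75.
Vegetable prep waits on sauce base (finishes minute 75), so the earliest it can start is minute 75.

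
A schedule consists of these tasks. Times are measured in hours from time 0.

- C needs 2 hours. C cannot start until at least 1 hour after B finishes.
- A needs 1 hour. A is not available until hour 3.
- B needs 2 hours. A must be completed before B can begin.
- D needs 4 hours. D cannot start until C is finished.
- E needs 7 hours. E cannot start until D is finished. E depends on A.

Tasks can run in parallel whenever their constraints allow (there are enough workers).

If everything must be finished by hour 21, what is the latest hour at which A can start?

Nothing follows E; the deadline of hour 21 is its only limit. It must start by 21 − 7 = hour 14.
D must finish before E (must start by hour 14). With a 4-hour duration, D must start by 14 − 4 = hour 10.
Since D (must start by hour 10) depends on it, C must finish by hour 10. Backing off its 2-hour duration gives a latest start of hour 8.
Since C (must start by hour 8, minus 1-hour gap → hour 7) depends on it, B must finish by hour 7. Backing off its 2-hour duration gives a latest start of hour 5.
A feeds B (must start by hour 5); E (must start by hour 14). Taking the minimum, A must finish by hour 5 and start by 5 − 1 = hour 4.

4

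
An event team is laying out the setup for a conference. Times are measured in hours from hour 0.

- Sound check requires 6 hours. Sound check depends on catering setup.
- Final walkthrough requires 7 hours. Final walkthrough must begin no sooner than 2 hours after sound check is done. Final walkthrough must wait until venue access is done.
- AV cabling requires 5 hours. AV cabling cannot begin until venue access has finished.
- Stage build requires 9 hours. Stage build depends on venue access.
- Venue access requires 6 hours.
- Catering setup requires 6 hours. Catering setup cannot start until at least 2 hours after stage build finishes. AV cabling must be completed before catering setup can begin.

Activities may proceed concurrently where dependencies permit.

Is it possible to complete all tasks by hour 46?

Venue access can start immediately at hour 0; it finishes at hour 6.
AV cabling cannot begin until venue access (finishes hour 6). It runs from hour 6 to 6 + 5 = hour 11.
After venue access (finishes hour 6), stage build can start at hour 6 and finishes at hour 15.
Catering setup cannot start until stage build (finishes hour 15, plus 2-hour gap → hour 17); AV cabling (finishes hour 11). The controlling bound is hour 17, so catering setup finishes at 17 + 6 = hour 23.
Sound check waits on catering setup (finishes hour 23), so it starts at hour 23 and finishes at 23 + 6 = hour 29.
For final walkthrough: sound check (finishes hour 29, plus 2-hour gap → hour 31); venue access (finishes hour 6). Taking the maximum gives a start of hour 31, and it finishes at 31 + 7 = hour 38.
Every task is finished by hour 38, which is no later than the deadline of 46, so the schedule is feasible.

Yes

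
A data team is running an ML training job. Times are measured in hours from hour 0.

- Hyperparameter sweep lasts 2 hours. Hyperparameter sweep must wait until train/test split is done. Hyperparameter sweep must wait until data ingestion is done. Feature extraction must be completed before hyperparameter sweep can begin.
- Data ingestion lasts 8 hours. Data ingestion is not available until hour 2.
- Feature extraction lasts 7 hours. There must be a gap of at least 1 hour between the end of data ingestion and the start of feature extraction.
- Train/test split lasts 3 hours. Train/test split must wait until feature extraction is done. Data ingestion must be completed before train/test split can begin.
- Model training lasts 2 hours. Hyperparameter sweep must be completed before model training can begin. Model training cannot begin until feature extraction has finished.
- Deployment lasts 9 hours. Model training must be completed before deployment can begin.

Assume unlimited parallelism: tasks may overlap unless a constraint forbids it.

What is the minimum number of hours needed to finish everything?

Data ingestion cannot begin until its own release at hour 2. It runs from hour 2 to 2 + 8 = hour 10.
After data ingestion (finishes hour 10, plus 1-hour gap → hour 11), feature extraction can start at hour 11 and finishes at hour 18.
For train/test split: feature extraction (finishes hour 18); data ingestion (finishes hour 10). Taking the maximum gives a start of hour 18, and it finishes at 18 + 3 = hour 21.
For hyperparameter sweep: train/test split (finishes hour 21); data ingestion (finishes hour 10); feature extraction (finishes hour 18). Taking the maximum gives a start of hour 21, and it finishes at 21 + 2 = hour 23.
Model training cannot start until hyperparameter sweep (finishes hour 23); feature extraction (finishes hour 18). The controlling bound is hour 23, so model training finishes at 23 + 2 = hour 25.
Deployment waits on model training (finishes hour 25), so it starts at hour 25 and finishes at 25 + 9 = hour 34.
All tasks are finished once the last one completes. Finish times: Data ingestion at 10, Feature extraction at 18, Train/test split at 21, Hyperparameter sweep at 23, Model training at 25, Deployment at 34. The latest is hour 34.

34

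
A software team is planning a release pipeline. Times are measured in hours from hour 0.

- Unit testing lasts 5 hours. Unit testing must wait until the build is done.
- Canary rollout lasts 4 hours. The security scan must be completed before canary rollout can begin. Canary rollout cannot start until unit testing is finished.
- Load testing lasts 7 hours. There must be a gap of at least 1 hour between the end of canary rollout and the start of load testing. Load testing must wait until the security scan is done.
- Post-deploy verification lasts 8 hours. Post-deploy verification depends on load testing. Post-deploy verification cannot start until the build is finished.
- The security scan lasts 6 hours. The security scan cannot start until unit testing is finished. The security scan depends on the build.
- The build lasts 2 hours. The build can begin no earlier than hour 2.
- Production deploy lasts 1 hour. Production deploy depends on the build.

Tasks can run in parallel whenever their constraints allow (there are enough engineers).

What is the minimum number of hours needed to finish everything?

After its own release at hour 2, the build can start at hour 2 and finishes at hour 4.
After the build (finishes hour 4), production deploy can start at hour 4 and finishes at hour 5.
Unit testing cannot begin until the build (finishes hour 4). It runs from hour 4 to 4 + 5 = hour 9.
For the security scan: unit testing (finishes hour 9); the build (finishes hour 4). Taking the maximum gives a start of hour 9, and it finishes at 9 + 6 = hour 15.
Canary rollout needs all of the security scan (finishes hour 15); unit testing (finishes hour 9). That puts its earliest start at hour 15; it finishes at 15 + 4 = hour 19.
Load testing has to wait for canary rollout (finishes hour 19, plus 1-hour gap → hour 20); the security scan (finishes hour 15). The latest of these is hour 20, so load testing runs hour 20 to 20 + 7 = hour 27.
Post-deploy verification cannot start until load testing (finishes hour 27); the build (finishes hour 4). The controlling bound is hour 27, so post-deploy verification finishes at 27 + 8 = hour 35.
All tasks are finished once the last one completes. Finish times: The build at 4, Unit testing at 9, The security scan at 15, Canary rollout at 19, Load testing at 27, Production deploy at 5, Post-deploy verification at 35. The latest is hour 35.

35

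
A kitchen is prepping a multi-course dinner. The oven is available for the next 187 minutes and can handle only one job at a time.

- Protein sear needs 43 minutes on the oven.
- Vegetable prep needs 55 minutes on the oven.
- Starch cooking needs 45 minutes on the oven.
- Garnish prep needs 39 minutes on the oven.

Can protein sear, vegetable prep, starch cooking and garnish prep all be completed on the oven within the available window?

Running back to back, the jobs need 43 + 55 + 45 + 39 = 182 minutes on the oven.
Since 182 ≤ 187, they fit within the window.

Yes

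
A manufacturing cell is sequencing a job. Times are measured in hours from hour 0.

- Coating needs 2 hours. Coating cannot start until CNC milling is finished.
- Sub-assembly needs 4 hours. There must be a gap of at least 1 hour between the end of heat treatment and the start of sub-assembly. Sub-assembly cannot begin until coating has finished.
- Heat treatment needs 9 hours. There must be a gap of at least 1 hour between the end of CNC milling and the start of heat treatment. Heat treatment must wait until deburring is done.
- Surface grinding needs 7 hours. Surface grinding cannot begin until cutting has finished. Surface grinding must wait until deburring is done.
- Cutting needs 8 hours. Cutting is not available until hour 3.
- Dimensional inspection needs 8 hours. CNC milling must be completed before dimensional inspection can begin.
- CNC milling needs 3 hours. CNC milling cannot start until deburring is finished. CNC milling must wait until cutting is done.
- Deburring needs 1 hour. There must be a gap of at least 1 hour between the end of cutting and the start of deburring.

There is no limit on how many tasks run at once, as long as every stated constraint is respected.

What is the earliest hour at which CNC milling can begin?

Cutting cannot begin until its own release at hour 3. It runs from hour 3 to 3 + 8 = hour 11.
After cutting (finishes hour 11, plus 1-hour gap → hour 12), deburring can start at hour 12 and finishes at hour 13.
CNC milling waits on deburring (finishes hour 13); cutting (finishes hour 11). The latest of these is hour 13, which is the earliest CNC milling can start.

13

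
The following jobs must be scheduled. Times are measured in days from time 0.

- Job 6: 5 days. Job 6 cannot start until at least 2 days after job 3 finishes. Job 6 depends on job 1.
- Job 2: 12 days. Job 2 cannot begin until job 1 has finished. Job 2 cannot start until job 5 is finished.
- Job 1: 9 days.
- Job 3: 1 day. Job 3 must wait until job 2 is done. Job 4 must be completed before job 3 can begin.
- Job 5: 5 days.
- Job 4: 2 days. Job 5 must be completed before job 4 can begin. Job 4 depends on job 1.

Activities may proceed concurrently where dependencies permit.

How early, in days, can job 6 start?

24

Job 5 has no prerequisites, so it starts at day 0 and finishes at day 5.
Job 1 has no prerequisites, so it starts at day 0 and finishes at day 9.
For job 4: job 5 (finishes day 5); job 1 (finishes day 9). Taking the maximum gives a start of day 9, and it finishes at 9 + 2 = day 11.
Job 2 cannot start until job 1 (finishes day 9); job 5 (finishes day 5). The controlling bound is day 9, so job 2 finishes at 9 + 12 = day 21.
Job 3 cannot start until job 2 (finishes day 21); job 4 (finishes day 11). The controlling bound is day 21, so job 3 finishes at 21 + 1 = day 22.
Job 6 waits on job 3 (finishes day 22, plus 2-day gap → day 24); job 1 (finishes day 9). The latest of these is day 24, which is the earliest job 6 can start.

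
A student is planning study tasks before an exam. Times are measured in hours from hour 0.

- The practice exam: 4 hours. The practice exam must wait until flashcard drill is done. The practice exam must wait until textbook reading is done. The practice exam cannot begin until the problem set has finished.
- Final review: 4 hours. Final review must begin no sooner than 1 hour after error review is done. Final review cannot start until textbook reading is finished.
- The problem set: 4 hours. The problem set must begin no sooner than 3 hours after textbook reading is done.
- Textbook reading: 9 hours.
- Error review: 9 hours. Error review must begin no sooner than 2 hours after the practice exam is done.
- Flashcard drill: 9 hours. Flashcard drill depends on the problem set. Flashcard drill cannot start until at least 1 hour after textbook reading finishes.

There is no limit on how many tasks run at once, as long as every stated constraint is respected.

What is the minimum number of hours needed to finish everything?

45

Nothing blocks textbook reading, so it runs from hour 0 to hour 9.
After textbook reading (finishes hour 9, plus 3-hour gap → hour 12), the problem set can start at hour 12 and finishes at hour 16.
Flashcard drill has to wait for the problem set (finishes hour 16); textbook reading (finishes hour 9, plus 1-hour gap → hour 10). The latest of these is hour 16, so flashcard drill runs hour 16 to 16 + 9 = hour 25.
The practice exam needs all of flashcard drill (finishes hour 25); textbook reading (finishes hour 9); the problem set (finishes hour 16). That puts its earliest start at hour 25; it finishes at 25 + 4 = hour 29.
After the practice exam (finishes hour 29, plus 2-hour gap → hour 31), error review can start at hour 31 and finishes at hour 40.
Final review has to wait for error review (finishes hour 40, plus 1-hour gap → hour 41); textbook reading (finishes hour 9). The latest of these is hour 41, so final review runs hour 41 to 41 + 4 = hour 45.
All tasks are finished once the last one completes. Finish times: Textbook reading at 9, The problem set at 16, Flashcard drill at 25, The practice exam at 29, Error review at 40, Final review at 45. The latest is hour 45.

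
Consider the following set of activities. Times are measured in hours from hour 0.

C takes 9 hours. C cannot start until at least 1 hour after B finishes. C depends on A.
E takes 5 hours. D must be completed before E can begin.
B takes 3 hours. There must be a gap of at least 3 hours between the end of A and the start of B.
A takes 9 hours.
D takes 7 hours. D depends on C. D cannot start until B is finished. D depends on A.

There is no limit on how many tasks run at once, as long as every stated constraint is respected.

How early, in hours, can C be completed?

25

A has no prerequisites, so it starts at hour 0 and finishes at hour 9.
B cannot begin until A (finishes hour 9, plus 3-hour gap → hour 12). It runs from hour 12 to 12 + 3 = hour 15.
For C: B (finishes hour 15, plus 1-hour gap → hour 16); A (finishes hour 9). Taking the maximum gives a start of hour 16, and it finishes at 16 + 9 = hour 25.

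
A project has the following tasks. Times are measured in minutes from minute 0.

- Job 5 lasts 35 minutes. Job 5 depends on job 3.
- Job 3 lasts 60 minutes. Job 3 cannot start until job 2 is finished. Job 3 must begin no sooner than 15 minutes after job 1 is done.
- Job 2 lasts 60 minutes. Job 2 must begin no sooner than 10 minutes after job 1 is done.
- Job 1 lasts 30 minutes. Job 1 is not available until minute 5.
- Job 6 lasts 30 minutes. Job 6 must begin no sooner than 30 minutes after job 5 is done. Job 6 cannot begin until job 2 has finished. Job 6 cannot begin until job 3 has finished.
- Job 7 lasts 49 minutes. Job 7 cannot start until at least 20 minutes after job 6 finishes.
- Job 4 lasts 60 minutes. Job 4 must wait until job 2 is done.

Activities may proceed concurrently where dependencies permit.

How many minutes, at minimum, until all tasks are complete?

329

Job 1 waits on its own release at minute 5, so it starts at minute 5 and finishes at 5 + 30 = minute 35.
After job 1 (finishes minute 35, plus 10-minute gap → minute 45), job 2 can start at minute 45 and finishes at minute 105.
After job 2 (finishes minute 105), job 4 can start at minute 105 and finishes at minute 165.
For job 3: job 2 (finishes minute 105); job 1 (finishes minute 35, plus 15-minute gap → minute 50). Taking the maximum gives a start of minute 105, and it finishes at 105 + 60 = minute 165.
Job 5 cannot begin until job 3 (finishes minute 165). It runs from minute 165 to 165 + 35 = minute 200.
For job 6: job 5 (finishes minute 200, plus 30-minute gap → minute 230); job 2 (finishes minute 105); job 3 (finishes minute 165). Taking the maximum gives a start of minute 230, and it finishes at 230 + 30 = minute 260.
Job 7 cannot begin until job 6 (finishes minute 260, plus 20-minute gap → minute 280). It runs from minute 280 to 280 + 49 = minute 329.
All tasks are finished once the last one completes. Finish times: Job 1 at 35, Job 2 at 105, Job 3 at 165, Job 4 at 165, Job 5 at 200, Job 6 at 260, Job 7 at 329. The latest is minute 329.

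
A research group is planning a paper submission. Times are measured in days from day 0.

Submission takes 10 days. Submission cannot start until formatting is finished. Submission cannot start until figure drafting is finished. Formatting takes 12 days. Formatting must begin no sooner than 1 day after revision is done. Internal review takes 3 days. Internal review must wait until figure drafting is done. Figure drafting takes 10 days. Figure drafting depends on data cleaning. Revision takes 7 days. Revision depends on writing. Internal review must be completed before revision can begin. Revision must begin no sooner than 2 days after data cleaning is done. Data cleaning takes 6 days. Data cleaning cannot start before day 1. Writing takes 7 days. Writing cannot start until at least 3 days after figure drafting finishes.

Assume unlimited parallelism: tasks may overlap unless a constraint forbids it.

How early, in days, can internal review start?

17

After its own release at day 1, data cleaning can start at day 1 and finishes at day 7.
Figure drafting cannot begin until data cleaning (finishes day 7). It runs from day 7 to 7 + 10 = day 17.
Internal review waits on figure drafting (finishes day 17), so the earliest it can start is day 17.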